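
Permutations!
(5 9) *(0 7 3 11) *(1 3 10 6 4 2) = (0 7 10 6 4 2 1 3 11)(5 9) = [7, 3, 1, 11, 2, 9, 4, 10, 8, 5, 6, 0]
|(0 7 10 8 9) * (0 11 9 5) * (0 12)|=6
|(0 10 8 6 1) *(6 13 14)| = 7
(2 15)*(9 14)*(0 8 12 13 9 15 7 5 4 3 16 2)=(0 8 12 13 9 14 15)(2 7 5 4 3 16)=[8, 1, 7, 16, 3, 4, 6, 5, 12, 14, 10, 11, 13, 9, 15, 0, 2]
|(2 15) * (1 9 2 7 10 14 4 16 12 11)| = |(1 9 2 15 7 10 14 4 16 12 11)| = 11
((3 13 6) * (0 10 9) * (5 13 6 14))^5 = (0 9 10)(3 6)(5 14 13)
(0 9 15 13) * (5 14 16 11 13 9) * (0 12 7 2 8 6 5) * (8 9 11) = (2 9 15 11 13 12 7)(5 14 16 8 6) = [0, 1, 9, 3, 4, 14, 5, 2, 6, 15, 10, 13, 7, 12, 16, 11, 8]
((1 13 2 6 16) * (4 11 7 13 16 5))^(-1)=((1 16)(2 6 5 4 11 7 13))^(-1)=(1 16)(2 13 7 11 4 5 6)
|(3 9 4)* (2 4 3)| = 2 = |(2 4)(3 9)|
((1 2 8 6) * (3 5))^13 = (1 2 8 6)(3 5)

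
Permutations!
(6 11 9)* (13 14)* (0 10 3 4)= (0 10 3 4)(6 11 9)(13 14)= [10, 1, 2, 4, 0, 5, 11, 7, 8, 6, 3, 9, 12, 14, 13]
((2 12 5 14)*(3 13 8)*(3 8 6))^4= ((2 12 5 14)(3 13 6))^4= (14)(3 13 6)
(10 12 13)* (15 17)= [0, 1, 2, 3, 4, 5, 6, 7, 8, 9, 12, 11, 13, 10, 14, 17, 16, 15]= (10 12 13)(15 17)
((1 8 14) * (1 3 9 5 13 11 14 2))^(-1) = ((1 8 2)(3 9 5 13 11 14))^(-1) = (1 2 8)(3 14 11 13 5 9)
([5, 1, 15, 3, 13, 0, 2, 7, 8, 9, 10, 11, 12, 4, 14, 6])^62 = (2 6 15)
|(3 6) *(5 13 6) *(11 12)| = |(3 5 13 6)(11 12)| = 4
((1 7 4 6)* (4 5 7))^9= (5 7)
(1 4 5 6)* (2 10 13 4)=[0, 2, 10, 3, 5, 6, 1, 7, 8, 9, 13, 11, 12, 4]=(1 2 10 13 4 5 6)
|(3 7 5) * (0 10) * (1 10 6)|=12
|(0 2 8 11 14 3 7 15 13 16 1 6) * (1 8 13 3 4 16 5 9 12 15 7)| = |(0 2 13 5 9 12 15 3 1 6)(4 16 8 11 14)| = 10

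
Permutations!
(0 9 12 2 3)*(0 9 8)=(0 8)(2 3 9 12)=[8, 1, 3, 9, 4, 5, 6, 7, 0, 12, 10, 11, 2]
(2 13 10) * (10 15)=[0, 1, 13, 3, 4, 5, 6, 7, 8, 9, 2, 11, 12, 15, 14, 10]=(2 13 15 10)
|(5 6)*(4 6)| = |(4 6 5)| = 3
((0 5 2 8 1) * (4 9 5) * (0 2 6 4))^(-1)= ((1 2 8)(4 9 5 6))^(-1)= (1 8 2)(4 6 5 9)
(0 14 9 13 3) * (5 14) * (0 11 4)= (0 5 14 9 13 3 11 4)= [5, 1, 2, 11, 0, 14, 6, 7, 8, 13, 10, 4, 12, 3, 9]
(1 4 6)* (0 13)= (0 13)(1 4 6)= [13, 4, 2, 3, 6, 5, 1, 7, 8, 9, 10, 11, 12, 0]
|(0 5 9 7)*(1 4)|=4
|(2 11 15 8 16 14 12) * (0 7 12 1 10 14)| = |(0 7 12 2 11 15 8 16)(1 10 14)| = 24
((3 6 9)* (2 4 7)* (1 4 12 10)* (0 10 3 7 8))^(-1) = (0 8 4 1 10)(2 7 9 6 3 12)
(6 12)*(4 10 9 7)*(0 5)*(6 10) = (0 5)(4 6 12 10 9 7) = [5, 1, 2, 3, 6, 0, 12, 4, 8, 7, 9, 11, 10]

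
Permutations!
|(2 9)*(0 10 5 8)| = 4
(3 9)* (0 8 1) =(0 8 1)(3 9) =[8, 0, 2, 9, 4, 5, 6, 7, 1, 3]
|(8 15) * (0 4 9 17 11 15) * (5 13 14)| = 21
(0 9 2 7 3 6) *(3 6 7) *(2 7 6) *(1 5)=(0 9 7 2 3 6)(1 5)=[9, 5, 3, 6, 4, 1, 0, 2, 8, 7]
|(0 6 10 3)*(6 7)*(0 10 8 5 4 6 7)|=4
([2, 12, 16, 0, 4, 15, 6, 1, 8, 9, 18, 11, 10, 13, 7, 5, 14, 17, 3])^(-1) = (0 3 18 10 12 1 7 14 16 2)(5 15)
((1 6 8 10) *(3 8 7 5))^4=(1 3 6 8 7 10 5)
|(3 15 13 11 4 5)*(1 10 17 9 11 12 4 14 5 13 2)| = 30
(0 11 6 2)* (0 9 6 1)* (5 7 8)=(0 11 1)(2 9 6)(5 7 8)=[11, 0, 9, 3, 4, 7, 2, 8, 5, 6, 10, 1]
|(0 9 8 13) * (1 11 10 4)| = |(0 9 8 13)(1 11 10 4)| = 4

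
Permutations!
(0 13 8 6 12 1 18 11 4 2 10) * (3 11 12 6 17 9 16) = (0 13 8 17 9 16 3 11 4 2 10)(1 18 12) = [13, 18, 10, 11, 2, 5, 6, 7, 17, 16, 0, 4, 1, 8, 14, 15, 3, 9, 12]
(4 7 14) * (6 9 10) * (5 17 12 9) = [0, 1, 2, 3, 7, 17, 5, 14, 8, 10, 6, 11, 9, 13, 4, 15, 16, 12] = (4 7 14)(5 17 12 9 10 6)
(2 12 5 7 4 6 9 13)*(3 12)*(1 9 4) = [0, 9, 3, 12, 6, 7, 4, 1, 8, 13, 10, 11, 5, 2] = (1 9 13 2 3 12 5 7)(4 6)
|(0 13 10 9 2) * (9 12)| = |(0 13 10 12 9 2)| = 6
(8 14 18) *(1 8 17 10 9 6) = [0, 8, 2, 3, 4, 5, 1, 7, 14, 6, 9, 11, 12, 13, 18, 15, 16, 10, 17] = (1 8 14 18 17 10 9 6)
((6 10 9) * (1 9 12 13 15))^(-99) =(1 15 13 12 10 6 9)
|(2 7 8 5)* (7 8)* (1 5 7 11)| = 6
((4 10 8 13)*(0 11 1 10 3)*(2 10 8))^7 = (13)(2 10)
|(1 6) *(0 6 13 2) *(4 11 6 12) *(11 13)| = 15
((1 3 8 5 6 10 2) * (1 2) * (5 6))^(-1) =((1 3 8 6 10))^(-1) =(1 10 6 8 3)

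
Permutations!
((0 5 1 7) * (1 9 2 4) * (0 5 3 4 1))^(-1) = ((0 3 4)(1 7 5 9 2))^(-1) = (0 4 3)(1 2 9 5 7)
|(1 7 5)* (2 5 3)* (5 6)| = 6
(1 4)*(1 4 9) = (1 9) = [0, 9, 2, 3, 4, 5, 6, 7, 8, 1]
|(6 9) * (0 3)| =2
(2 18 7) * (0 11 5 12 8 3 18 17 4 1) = [11, 0, 17, 18, 1, 12, 6, 2, 3, 9, 10, 5, 8, 13, 14, 15, 16, 4, 7] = (0 11 5 12 8 3 18 7 2 17 4 1)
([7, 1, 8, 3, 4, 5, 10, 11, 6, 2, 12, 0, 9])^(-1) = (0 11 7)(2 9 12 10 6 8)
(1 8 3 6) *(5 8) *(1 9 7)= (1 5 8 3 6 9 7)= [0, 5, 2, 6, 4, 8, 9, 1, 3, 7]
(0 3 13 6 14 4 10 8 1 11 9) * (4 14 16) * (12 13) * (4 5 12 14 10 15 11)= (0 3 14 10 8 1 4 15 11 9)(5 12 13 6 16)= [3, 4, 2, 14, 15, 12, 16, 7, 1, 0, 8, 9, 13, 6, 10, 11, 5]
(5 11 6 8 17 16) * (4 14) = (4 14)(5 11 6 8 17 16) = [0, 1, 2, 3, 14, 11, 8, 7, 17, 9, 10, 6, 12, 13, 4, 15, 5, 16]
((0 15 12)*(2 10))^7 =((0 15 12)(2 10))^7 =(0 15 12)(2 10)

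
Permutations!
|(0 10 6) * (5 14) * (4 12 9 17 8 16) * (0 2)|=12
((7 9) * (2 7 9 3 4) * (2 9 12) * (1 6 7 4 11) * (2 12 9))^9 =(12)(1 11 3 7 6)(2 4)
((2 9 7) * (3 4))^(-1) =(2 7 9)(3 4)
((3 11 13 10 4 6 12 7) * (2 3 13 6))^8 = (2 4 10 13 7 12 6 11 3)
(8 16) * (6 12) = (6 12)(8 16) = [0, 1, 2, 3, 4, 5, 12, 7, 16, 9, 10, 11, 6, 13, 14, 15, 8]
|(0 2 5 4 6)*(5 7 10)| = |(0 2 7 10 5 4 6)| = 7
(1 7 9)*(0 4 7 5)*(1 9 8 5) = (9)(0 4 7 8 5) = [4, 1, 2, 3, 7, 0, 6, 8, 5, 9]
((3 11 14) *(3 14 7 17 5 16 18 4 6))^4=((3 11 7 17 5 16 18 4 6))^4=(3 5 6 17 4 7 18 11 16)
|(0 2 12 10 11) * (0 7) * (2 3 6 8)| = 9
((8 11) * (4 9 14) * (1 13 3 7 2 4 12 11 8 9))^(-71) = (1 13 3 7 2 4)(9 14 12 11)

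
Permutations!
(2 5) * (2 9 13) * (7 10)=(2 5 9 13)(7 10)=[0, 1, 5, 3, 4, 9, 6, 10, 8, 13, 7, 11, 12, 2]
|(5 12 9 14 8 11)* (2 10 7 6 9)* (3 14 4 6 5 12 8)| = |(2 10 7 5 8 11 12)(3 14)(4 6 9)| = 42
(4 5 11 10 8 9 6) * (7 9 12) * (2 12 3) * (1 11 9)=(1 11 10 8 3 2 12 7)(4 5 9 6)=[0, 11, 12, 2, 5, 9, 4, 1, 3, 6, 8, 10, 7]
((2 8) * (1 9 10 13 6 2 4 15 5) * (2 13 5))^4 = (15)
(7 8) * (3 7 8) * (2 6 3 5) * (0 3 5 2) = [3, 1, 6, 7, 4, 0, 5, 2, 8] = (8)(0 3 7 2 6 5)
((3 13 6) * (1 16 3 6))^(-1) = (1 13 3 16)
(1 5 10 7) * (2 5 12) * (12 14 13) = (1 14 13 12 2 5 10 7) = [0, 14, 5, 3, 4, 10, 6, 1, 8, 9, 7, 11, 2, 12, 13]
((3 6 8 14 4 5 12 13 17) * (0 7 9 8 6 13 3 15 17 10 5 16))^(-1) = (0 16 4 14 8 9 7)(3 12 5 10 13)(15 17)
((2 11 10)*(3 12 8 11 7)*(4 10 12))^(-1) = (2 10 4 3 7)(8 12 11)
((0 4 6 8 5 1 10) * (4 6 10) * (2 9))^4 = (0 1 6 4 8 10 5)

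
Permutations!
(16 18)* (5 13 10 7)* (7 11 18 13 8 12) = [0, 1, 2, 3, 4, 8, 6, 5, 12, 9, 11, 18, 7, 10, 14, 15, 13, 17, 16] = (5 8 12 7)(10 11 18 16 13)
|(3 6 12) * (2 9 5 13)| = |(2 9 5 13)(3 6 12)| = 12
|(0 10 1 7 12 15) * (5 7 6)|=|(0 10 1 6 5 7 12 15)|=8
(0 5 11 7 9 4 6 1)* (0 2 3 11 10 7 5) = (1 2 3 11 5 10 7 9 4 6) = [0, 2, 3, 11, 6, 10, 1, 9, 8, 4, 7, 5]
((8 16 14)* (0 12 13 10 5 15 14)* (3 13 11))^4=(0 13 14 12 10 8 11 5 16 3 15)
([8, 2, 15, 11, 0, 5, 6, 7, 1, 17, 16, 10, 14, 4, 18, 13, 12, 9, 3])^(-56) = [0, 1, 2, 3, 4, 5, 6, 7, 8, 9, 10, 11, 12, 13, 14, 15, 16, 17, 18]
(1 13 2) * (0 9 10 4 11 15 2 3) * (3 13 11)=(0 9 10 4 3)(1 11 15 2)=[9, 11, 1, 0, 3, 5, 6, 7, 8, 10, 4, 15, 12, 13, 14, 2]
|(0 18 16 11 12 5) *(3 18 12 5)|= 7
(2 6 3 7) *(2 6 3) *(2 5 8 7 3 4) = [0, 1, 4, 3, 2, 8, 5, 6, 7] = (2 4)(5 8 7 6)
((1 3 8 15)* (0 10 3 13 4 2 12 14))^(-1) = ((0 10 3 8 15 1 13 4 2 12 14))^(-1) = (0 14 12 2 4 13 1 15 8 3 10)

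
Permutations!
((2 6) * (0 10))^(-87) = (0 10)(2 6)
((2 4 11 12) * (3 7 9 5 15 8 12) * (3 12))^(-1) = (2 12 11 4)(3 8 15 5 9 7)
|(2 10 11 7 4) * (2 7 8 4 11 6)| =12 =|(2 10 6)(4 7 11 8)|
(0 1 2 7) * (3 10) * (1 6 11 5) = (0 6 11 5 1 2 7)(3 10) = [6, 2, 7, 10, 4, 1, 11, 0, 8, 9, 3, 5]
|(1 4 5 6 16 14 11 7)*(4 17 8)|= |(1 17 8 4 5 6 16 14 11 7)|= 10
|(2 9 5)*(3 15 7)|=3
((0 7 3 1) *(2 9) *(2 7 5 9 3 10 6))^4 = (0 10 1 7 3 9 2 5 6)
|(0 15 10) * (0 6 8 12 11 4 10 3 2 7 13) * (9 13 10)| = 13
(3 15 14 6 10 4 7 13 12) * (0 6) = (0 6 10 4 7 13 12 3 15 14) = [6, 1, 2, 15, 7, 5, 10, 13, 8, 9, 4, 11, 3, 12, 0, 14]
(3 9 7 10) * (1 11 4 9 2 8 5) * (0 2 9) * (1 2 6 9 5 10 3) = (0 6 9 7 3 5 2 8 10 1 11 4) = [6, 11, 8, 5, 0, 2, 9, 3, 10, 7, 1, 4]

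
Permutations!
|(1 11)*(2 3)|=2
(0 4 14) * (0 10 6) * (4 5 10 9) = [5, 1, 2, 3, 14, 10, 0, 7, 8, 4, 6, 11, 12, 13, 9] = (0 5 10 6)(4 14 9)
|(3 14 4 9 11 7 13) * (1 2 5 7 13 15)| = 30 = |(1 2 5 7 15)(3 14 4 9 11 13)|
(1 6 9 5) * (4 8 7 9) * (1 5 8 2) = [0, 6, 1, 3, 2, 5, 4, 9, 7, 8] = (1 6 4 2)(7 9 8)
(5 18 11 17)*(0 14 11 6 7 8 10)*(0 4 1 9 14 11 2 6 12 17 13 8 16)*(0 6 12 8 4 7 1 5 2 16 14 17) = (0 11 13 4 5 18 8 10 7 14 16 6 1 9 17 2 12) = [11, 9, 12, 3, 5, 18, 1, 14, 10, 17, 7, 13, 0, 4, 16, 15, 6, 2, 8]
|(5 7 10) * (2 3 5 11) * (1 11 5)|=12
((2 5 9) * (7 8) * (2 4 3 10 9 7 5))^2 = ((3 10 9 4)(5 7 8))^2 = (3 9)(4 10)(5 8 7)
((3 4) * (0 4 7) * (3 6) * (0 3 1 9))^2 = ((0 4 6 1 9)(3 7))^2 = (0 6 9 4 1)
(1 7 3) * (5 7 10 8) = (1 10 8 5 7 3) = [0, 10, 2, 1, 4, 7, 6, 3, 5, 9, 8]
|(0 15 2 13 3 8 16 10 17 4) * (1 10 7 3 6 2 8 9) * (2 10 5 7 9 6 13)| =|(0 15 8 16 9 1 5 7 3 6 10 17 4)| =13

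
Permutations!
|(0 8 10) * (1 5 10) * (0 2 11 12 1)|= |(0 8)(1 5 10 2 11 12)|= 6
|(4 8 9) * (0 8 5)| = 5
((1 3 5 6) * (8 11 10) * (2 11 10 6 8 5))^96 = (1 3 2 11 6)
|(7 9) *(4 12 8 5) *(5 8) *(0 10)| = |(0 10)(4 12 5)(7 9)| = 6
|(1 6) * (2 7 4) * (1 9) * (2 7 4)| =3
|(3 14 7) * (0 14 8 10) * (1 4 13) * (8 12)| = 21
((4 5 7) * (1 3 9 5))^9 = ((1 3 9 5 7 4))^9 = (1 5)(3 7)(4 9)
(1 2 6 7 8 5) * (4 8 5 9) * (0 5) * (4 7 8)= [5, 2, 6, 3, 4, 1, 8, 0, 9, 7]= (0 5 1 2 6 8 9 7)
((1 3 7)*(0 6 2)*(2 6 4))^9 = (7)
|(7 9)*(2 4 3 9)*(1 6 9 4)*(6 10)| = 6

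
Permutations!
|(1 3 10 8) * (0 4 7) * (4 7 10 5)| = 6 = |(0 7)(1 3 5 4 10 8)|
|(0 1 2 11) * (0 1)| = 3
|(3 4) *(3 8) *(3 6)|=|(3 4 8 6)|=4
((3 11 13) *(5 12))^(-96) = ((3 11 13)(5 12))^(-96) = (13)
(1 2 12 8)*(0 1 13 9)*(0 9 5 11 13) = (0 1 2 12 8)(5 11 13) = [1, 2, 12, 3, 4, 11, 6, 7, 0, 9, 10, 13, 8, 5]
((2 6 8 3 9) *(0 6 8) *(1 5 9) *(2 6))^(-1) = ((0 2 8 3 1 5 9 6))^(-1) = (0 6 9 5 1 3 8 2)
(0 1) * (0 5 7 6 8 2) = (0 1 5 7 6 8 2) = [1, 5, 0, 3, 4, 7, 8, 6, 2]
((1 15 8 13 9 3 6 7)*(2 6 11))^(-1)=(1 7 6 2 11 3 9 13 8 15)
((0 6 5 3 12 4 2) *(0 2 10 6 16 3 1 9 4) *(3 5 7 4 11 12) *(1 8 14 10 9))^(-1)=(0 12 11 9 4 7 6 10 14 8 5 16)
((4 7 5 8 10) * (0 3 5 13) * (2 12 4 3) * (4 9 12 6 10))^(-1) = ((0 2 6 10 3 5 8 4 7 13)(9 12))^(-1) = (0 13 7 4 8 5 3 10 6 2)(9 12)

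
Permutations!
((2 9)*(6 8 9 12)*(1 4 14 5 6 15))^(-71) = ((1 4 14 5 6 8 9 2 12 15))^(-71) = (1 15 12 2 9 8 6 5 14 4)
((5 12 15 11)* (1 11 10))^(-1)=(1 10 15 12 5 11)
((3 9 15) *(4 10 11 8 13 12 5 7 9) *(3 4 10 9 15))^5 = ((3 10 11 8 13 12 5 7 15 4 9))^5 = (3 12 9 13 4 8 15 11 7 10 5)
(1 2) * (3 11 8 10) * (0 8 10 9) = [8, 2, 1, 11, 4, 5, 6, 7, 9, 0, 3, 10] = (0 8 9)(1 2)(3 11 10)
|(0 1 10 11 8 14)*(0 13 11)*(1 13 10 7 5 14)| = |(0 13 11 8 1 7 5 14 10)| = 9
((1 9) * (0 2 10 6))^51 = (0 6 10 2)(1 9)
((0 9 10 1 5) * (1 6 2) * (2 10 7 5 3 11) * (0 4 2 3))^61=((0 9 7 5 4 2 1)(3 11)(6 10))^61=(0 2 5 9 1 4 7)(3 11)(6 10)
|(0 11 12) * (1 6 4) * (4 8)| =12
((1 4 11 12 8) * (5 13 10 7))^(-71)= (1 8 12 11 4)(5 13 10 7)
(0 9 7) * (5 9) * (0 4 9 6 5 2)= (0 2)(4 9 7)(5 6)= [2, 1, 0, 3, 9, 6, 5, 4, 8, 7]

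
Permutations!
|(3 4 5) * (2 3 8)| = 5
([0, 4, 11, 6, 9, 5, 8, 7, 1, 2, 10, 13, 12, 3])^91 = (1 4 9 2 11 13 3 6 8)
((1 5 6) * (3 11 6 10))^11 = ((1 5 10 3 11 6))^11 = (1 6 11 3 10 5)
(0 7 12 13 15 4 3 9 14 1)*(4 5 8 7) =(0 4 3 9 14 1)(5 8 7 12 13 15) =[4, 0, 2, 9, 3, 8, 6, 12, 7, 14, 10, 11, 13, 15, 1, 5]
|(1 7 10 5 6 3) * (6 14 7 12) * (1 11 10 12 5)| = |(1 5 14 7 12 6 3 11 10)| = 9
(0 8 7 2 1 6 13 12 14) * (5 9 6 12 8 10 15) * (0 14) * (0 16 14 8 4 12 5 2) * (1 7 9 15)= (0 10 1 5 15 2 7)(4 12 16 14 8 9 6 13)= [10, 5, 7, 3, 12, 15, 13, 0, 9, 6, 1, 11, 16, 4, 8, 2, 14]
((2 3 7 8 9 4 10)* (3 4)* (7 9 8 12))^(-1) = (2 10 4)(3 9)(7 12)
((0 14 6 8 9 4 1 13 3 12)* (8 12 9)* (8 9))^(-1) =(0 12 6 14)(1 4 9 8 3 13)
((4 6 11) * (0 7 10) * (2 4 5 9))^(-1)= (0 10 7)(2 9 5 11 6 4)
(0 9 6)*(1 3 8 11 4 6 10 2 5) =(0 9 10 2 5 1 3 8 11 4 6) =[9, 3, 5, 8, 6, 1, 0, 7, 11, 10, 2, 4]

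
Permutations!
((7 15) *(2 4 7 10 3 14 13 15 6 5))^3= (2 6 4 5 7)(3 15 14 10 13)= ((2 4 7 6 5)(3 14 13 15 10))^3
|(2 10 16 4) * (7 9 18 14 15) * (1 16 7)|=10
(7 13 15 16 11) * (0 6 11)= (0 6 11 7 13 15 16)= [6, 1, 2, 3, 4, 5, 11, 13, 8, 9, 10, 7, 12, 15, 14, 16, 0]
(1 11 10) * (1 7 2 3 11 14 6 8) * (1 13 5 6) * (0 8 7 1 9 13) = [8, 14, 3, 11, 4, 6, 7, 2, 0, 13, 1, 10, 12, 5, 9] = (0 8)(1 14 9 13 5 6 7 2 3 11 10)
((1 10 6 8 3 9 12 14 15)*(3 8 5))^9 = (15)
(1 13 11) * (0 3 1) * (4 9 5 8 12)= (0 3 1 13 11)(4 9 5 8 12)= [3, 13, 2, 1, 9, 8, 6, 7, 12, 5, 10, 0, 4, 11]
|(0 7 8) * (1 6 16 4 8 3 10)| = |(0 7 3 10 1 6 16 4 8)| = 9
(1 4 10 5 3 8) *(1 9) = (1 4 10 5 3 8 9) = [0, 4, 2, 8, 10, 3, 6, 7, 9, 1, 5]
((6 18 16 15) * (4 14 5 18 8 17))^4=(4 16 17 18 8 5 6 14 15)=((4 14 5 18 16 15 6 8 17))^4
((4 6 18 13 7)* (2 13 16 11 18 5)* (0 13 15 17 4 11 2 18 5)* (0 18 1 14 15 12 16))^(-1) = ((0 13 7 11 5 1 14 15 17 4 6 18)(2 12 16))^(-1) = (0 18 6 4 17 15 14 1 5 11 7 13)(2 16 12)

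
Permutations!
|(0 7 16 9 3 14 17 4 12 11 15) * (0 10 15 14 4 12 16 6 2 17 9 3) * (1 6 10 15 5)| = 12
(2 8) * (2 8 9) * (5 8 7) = (2 9)(5 8 7) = [0, 1, 9, 3, 4, 8, 6, 5, 7, 2]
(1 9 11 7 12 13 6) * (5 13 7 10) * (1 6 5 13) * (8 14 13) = (1 9 11 10 8 14 13 5)(7 12) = [0, 9, 2, 3, 4, 1, 6, 12, 14, 11, 8, 10, 7, 5, 13]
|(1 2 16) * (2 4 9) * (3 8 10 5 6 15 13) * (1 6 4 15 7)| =13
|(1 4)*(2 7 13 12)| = |(1 4)(2 7 13 12)| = 4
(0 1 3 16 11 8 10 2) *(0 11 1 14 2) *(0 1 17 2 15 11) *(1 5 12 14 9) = [9, 3, 0, 16, 4, 12, 6, 7, 10, 1, 5, 8, 14, 13, 15, 11, 17, 2] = (0 9 1 3 16 17 2)(5 12 14 15 11 8 10)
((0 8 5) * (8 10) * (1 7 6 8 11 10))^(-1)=((0 1 7 6 8 5)(10 11))^(-1)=(0 5 8 6 7 1)(10 11)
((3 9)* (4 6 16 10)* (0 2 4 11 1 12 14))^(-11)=(0 14 12 1 11 10 16 6 4 2)(3 9)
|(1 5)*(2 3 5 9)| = 5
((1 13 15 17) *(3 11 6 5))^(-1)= (1 17 15 13)(3 5 6 11)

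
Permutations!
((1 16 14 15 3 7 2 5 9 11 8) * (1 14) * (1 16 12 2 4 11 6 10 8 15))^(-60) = ((16)(1 12 2 5 9 6 10 8 14)(3 7 4 11 15))^(-60) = (16)(1 5 10)(2 6 14)(8 12 9)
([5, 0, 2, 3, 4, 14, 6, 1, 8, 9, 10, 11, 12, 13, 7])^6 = (0 5 14 7 1)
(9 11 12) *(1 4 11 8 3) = (1 4 11 12 9 8 3) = [0, 4, 2, 1, 11, 5, 6, 7, 3, 8, 10, 12, 9]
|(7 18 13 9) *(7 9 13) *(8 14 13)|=|(7 18)(8 14 13)|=6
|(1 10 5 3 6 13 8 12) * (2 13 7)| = 10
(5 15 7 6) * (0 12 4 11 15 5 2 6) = (0 12 4 11 15 7)(2 6) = [12, 1, 6, 3, 11, 5, 2, 0, 8, 9, 10, 15, 4, 13, 14, 7]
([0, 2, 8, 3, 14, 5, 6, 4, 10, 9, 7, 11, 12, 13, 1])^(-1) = [0, 14, 1, 3, 7, 5, 6, 10, 2, 9, 8, 11, 12, 13, 4]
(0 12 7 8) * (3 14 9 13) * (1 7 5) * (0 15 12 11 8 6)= (0 11 8 15 12 5 1 7 6)(3 14 9 13)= [11, 7, 2, 14, 4, 1, 0, 6, 15, 13, 10, 8, 5, 3, 9, 12]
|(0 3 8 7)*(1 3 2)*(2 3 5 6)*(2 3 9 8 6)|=12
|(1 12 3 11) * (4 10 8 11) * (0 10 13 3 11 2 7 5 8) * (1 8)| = 42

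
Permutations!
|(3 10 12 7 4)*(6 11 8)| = 15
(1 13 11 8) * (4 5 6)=(1 13 11 8)(4 5 6)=[0, 13, 2, 3, 5, 6, 4, 7, 1, 9, 10, 8, 12, 11]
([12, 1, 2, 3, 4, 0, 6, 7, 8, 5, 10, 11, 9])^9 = [12, 1, 2, 3, 4, 0, 6, 7, 8, 5, 10, 11, 9]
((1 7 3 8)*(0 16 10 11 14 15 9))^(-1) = ((0 16 10 11 14 15 9)(1 7 3 8))^(-1) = (0 9 15 14 11 10 16)(1 8 3 7)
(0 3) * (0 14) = (0 3 14) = [3, 1, 2, 14, 4, 5, 6, 7, 8, 9, 10, 11, 12, 13, 0]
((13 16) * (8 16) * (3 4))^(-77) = ((3 4)(8 16 13))^(-77) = (3 4)(8 16 13)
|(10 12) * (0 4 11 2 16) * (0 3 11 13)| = |(0 4 13)(2 16 3 11)(10 12)| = 12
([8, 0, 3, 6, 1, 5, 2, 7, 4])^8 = [0, 1, 6, 2, 4, 5, 3, 7, 8]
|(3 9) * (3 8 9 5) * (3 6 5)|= |(5 6)(8 9)|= 2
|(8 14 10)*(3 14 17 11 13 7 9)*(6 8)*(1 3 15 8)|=|(1 3 14 10 6)(7 9 15 8 17 11 13)|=35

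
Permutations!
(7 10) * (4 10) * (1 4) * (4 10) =[0, 10, 2, 3, 4, 5, 6, 1, 8, 9, 7] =(1 10 7)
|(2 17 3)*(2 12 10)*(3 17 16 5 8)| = 7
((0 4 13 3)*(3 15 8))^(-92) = (0 8 13)(3 15 4)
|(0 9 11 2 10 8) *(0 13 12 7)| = |(0 9 11 2 10 8 13 12 7)| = 9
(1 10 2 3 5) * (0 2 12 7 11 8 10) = (0 2 3 5 1)(7 11 8 10 12) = [2, 0, 3, 5, 4, 1, 6, 11, 10, 9, 12, 8, 7]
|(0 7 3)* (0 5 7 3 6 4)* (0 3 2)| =10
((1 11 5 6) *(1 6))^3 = ((1 11 5))^3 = (11)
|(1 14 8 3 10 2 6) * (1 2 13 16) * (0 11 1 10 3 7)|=6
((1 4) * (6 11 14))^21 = ((1 4)(6 11 14))^21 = (14)(1 4)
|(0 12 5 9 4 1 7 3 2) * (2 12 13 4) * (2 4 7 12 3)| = |(0 13 7 2)(1 12 5 9 4)| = 20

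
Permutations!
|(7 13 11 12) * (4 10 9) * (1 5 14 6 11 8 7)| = |(1 5 14 6 11 12)(4 10 9)(7 13 8)| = 6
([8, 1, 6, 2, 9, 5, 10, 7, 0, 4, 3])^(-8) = [0, 1, 2, 3, 4, 5, 6, 7, 8, 9, 10]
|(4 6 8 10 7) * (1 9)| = |(1 9)(4 6 8 10 7)| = 10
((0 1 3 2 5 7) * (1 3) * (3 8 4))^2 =(0 4 2 7 8 3 5)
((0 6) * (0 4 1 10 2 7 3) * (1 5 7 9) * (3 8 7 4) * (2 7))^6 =((0 6 3)(1 10 7 8 2 9)(4 5))^6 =(10)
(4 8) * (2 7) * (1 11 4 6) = (1 11 4 8 6)(2 7) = [0, 11, 7, 3, 8, 5, 1, 2, 6, 9, 10, 4]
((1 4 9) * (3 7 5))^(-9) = ((1 4 9)(3 7 5))^(-9) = (9)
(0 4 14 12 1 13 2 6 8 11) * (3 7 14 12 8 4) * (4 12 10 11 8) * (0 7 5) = (0 3 5)(1 13 2 6 12)(4 10 11 7 14) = [3, 13, 6, 5, 10, 0, 12, 14, 8, 9, 11, 7, 1, 2, 4]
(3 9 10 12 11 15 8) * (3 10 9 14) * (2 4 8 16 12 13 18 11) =(2 4 8 10 13 18 11 15 16 12)(3 14) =[0, 1, 4, 14, 8, 5, 6, 7, 10, 9, 13, 15, 2, 18, 3, 16, 12, 17, 11]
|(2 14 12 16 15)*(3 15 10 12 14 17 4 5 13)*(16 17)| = 10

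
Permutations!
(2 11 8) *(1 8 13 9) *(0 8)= (0 8 2 11 13 9 1)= [8, 0, 11, 3, 4, 5, 6, 7, 2, 1, 10, 13, 12, 9]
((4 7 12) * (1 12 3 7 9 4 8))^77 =(1 8 12)(3 7)(4 9)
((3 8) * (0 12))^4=(12)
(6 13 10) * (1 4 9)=[0, 4, 2, 3, 9, 5, 13, 7, 8, 1, 6, 11, 12, 10]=(1 4 9)(6 13 10)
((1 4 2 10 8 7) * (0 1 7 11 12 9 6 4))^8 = (12)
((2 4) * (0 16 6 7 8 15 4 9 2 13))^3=((0 16 6 7 8 15 4 13)(2 9))^3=(0 7 4 16 8 13 6 15)(2 9)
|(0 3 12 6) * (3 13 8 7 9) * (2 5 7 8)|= |(0 13 2 5 7 9 3 12 6)|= 9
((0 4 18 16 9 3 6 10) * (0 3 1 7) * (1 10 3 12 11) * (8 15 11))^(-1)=(0 7 1 11 15 8 12 10 9 16 18 4)(3 6)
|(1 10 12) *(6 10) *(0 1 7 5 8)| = |(0 1 6 10 12 7 5 8)| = 8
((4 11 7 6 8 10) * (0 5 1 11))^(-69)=(0 11 8)(1 6 4)(5 7 10)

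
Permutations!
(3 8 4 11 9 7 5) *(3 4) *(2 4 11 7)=(2 4 7 5 11 9)(3 8)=[0, 1, 4, 8, 7, 11, 6, 5, 3, 2, 10, 9]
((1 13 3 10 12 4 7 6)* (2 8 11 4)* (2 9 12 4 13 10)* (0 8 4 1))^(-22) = ((0 8 11 13 3 2 4 7 6)(1 10)(9 12))^(-22) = (0 2 8 4 11 7 13 6 3)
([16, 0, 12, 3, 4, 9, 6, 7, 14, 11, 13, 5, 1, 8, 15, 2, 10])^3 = (0 13 15 1 10 14 12 16 8 2)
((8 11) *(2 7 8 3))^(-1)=((2 7 8 11 3))^(-1)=(2 3 11 8 7)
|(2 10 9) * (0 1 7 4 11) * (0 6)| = 6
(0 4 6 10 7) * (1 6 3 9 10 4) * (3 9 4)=(0 1 6 3 4 9 10 7)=[1, 6, 2, 4, 9, 5, 3, 0, 8, 10, 7]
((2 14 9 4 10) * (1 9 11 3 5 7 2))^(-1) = (1 10 4 9)(2 7 5 3 11 14)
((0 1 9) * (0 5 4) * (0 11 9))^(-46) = (4 9)(5 11)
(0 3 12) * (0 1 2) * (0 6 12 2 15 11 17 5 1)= (0 3 2 6 12)(1 15 11 17 5)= [3, 15, 6, 2, 4, 1, 12, 7, 8, 9, 10, 17, 0, 13, 14, 11, 16, 5]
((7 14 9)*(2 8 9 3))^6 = (14) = ((2 8 9 7 14 3))^6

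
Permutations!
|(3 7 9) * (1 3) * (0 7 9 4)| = |(0 7 4)(1 3 9)| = 3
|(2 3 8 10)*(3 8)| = 3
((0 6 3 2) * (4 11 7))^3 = ((0 6 3 2)(4 11 7))^3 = (11)(0 2 3 6)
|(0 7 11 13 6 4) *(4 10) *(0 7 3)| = |(0 3)(4 7 11 13 6 10)| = 6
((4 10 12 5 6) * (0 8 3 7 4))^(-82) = ((0 8 3 7 4 10 12 5 6))^(-82) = (0 6 5 12 10 4 7 3 8)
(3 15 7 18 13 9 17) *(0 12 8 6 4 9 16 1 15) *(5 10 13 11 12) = [5, 15, 2, 0, 9, 10, 4, 18, 6, 17, 13, 12, 8, 16, 14, 7, 1, 3, 11] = (0 5 10 13 16 1 15 7 18 11 12 8 6 4 9 17 3)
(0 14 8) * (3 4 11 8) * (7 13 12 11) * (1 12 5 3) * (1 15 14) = (0 1 12 11 8)(3 4 7 13 5)(14 15) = [1, 12, 2, 4, 7, 3, 6, 13, 0, 9, 10, 8, 11, 5, 15, 14]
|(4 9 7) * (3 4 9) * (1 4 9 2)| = 6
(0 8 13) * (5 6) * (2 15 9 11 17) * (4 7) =[8, 1, 15, 3, 7, 6, 5, 4, 13, 11, 10, 17, 12, 0, 14, 9, 16, 2] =(0 8 13)(2 15 9 11 17)(4 7)(5 6)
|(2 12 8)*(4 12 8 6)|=6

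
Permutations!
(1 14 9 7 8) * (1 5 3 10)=(1 14 9 7 8 5 3 10)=[0, 14, 2, 10, 4, 3, 6, 8, 5, 7, 1, 11, 12, 13, 9]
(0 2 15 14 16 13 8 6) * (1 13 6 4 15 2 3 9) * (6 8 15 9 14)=[3, 13, 2, 14, 9, 5, 0, 7, 4, 1, 10, 11, 12, 15, 16, 6, 8]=(0 3 14 16 8 4 9 1 13 15 6)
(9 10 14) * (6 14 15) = (6 14 9 10 15) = [0, 1, 2, 3, 4, 5, 14, 7, 8, 10, 15, 11, 12, 13, 9, 6]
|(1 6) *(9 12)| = 2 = |(1 6)(9 12)|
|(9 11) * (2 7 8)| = 6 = |(2 7 8)(9 11)|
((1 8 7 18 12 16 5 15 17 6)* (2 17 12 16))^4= (1 16 2 8 5 17 7 15 6 18 12)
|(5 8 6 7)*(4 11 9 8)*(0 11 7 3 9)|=|(0 11)(3 9 8 6)(4 7 5)|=12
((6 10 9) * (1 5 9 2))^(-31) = (1 2 10 6 9 5)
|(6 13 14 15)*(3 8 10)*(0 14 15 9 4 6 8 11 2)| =|(0 14 9 4 6 13 15 8 10 3 11 2)| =12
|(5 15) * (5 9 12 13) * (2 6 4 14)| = 20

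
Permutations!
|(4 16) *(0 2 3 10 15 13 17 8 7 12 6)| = |(0 2 3 10 15 13 17 8 7 12 6)(4 16)| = 22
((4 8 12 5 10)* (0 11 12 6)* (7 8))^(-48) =(0 7 5)(4 12 6)(8 10 11)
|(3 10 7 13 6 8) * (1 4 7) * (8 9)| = |(1 4 7 13 6 9 8 3 10)| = 9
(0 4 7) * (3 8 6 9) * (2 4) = [2, 1, 4, 8, 7, 5, 9, 0, 6, 3] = (0 2 4 7)(3 8 6 9)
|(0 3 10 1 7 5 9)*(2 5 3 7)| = 8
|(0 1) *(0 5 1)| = 2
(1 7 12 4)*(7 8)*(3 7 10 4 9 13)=(1 8 10 4)(3 7 12 9 13)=[0, 8, 2, 7, 1, 5, 6, 12, 10, 13, 4, 11, 9, 3]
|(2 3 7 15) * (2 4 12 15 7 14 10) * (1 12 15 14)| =6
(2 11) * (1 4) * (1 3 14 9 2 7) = (1 4 3 14 9 2 11 7) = [0, 4, 11, 14, 3, 5, 6, 1, 8, 2, 10, 7, 12, 13, 9]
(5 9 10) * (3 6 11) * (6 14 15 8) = (3 14 15 8 6 11)(5 9 10) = [0, 1, 2, 14, 4, 9, 11, 7, 6, 10, 5, 3, 12, 13, 15, 8]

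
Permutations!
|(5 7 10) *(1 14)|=6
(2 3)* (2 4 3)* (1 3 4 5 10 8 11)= (1 3 5 10 8 11)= [0, 3, 2, 5, 4, 10, 6, 7, 11, 9, 8, 1]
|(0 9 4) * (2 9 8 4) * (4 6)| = 4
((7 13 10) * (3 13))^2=(3 10)(7 13)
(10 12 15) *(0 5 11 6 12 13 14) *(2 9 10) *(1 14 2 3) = (0 5 11 6 12 15 3 1 14)(2 9 10 13) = [5, 14, 9, 1, 4, 11, 12, 7, 8, 10, 13, 6, 15, 2, 0, 3]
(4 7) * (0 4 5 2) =(0 4 7 5 2) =[4, 1, 0, 3, 7, 2, 6, 5]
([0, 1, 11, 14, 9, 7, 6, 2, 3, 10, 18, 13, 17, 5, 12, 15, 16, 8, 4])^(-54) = [0, 1, 11, 14, 10, 7, 6, 2, 3, 18, 4, 13, 17, 5, 12, 15, 16, 8, 9]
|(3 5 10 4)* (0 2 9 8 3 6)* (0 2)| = |(2 9 8 3 5 10 4 6)| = 8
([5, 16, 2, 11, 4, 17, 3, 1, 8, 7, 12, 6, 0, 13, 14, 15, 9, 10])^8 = [10, 1, 2, 6, 4, 12, 11, 7, 8, 9, 5, 3, 17, 13, 14, 15, 16, 0]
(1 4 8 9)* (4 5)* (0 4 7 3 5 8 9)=(0 4 9 1 8)(3 5 7)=[4, 8, 2, 5, 9, 7, 6, 3, 0, 1]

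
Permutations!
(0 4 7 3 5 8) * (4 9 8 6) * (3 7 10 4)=(0 9 8)(3 5 6)(4 10)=[9, 1, 2, 5, 10, 6, 3, 7, 0, 8, 4]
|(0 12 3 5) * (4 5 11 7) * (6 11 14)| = 9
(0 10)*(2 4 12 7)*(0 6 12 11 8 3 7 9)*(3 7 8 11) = (0 10 6 12 9)(2 4 3 8 7) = [10, 1, 4, 8, 3, 5, 12, 2, 7, 0, 6, 11, 9]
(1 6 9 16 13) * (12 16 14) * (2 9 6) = (1 2 9 14 12 16 13) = [0, 2, 9, 3, 4, 5, 6, 7, 8, 14, 10, 11, 16, 1, 12, 15, 13]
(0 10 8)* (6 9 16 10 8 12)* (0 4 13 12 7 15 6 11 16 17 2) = (0 8 4 13 12 11 16 10 7 15 6 9 17 2) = [8, 1, 0, 3, 13, 5, 9, 15, 4, 17, 7, 16, 11, 12, 14, 6, 10, 2]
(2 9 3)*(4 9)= (2 4 9 3)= [0, 1, 4, 2, 9, 5, 6, 7, 8, 3]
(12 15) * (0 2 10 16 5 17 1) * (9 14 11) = (0 2 10 16 5 17 1)(9 14 11)(12 15) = [2, 0, 10, 3, 4, 17, 6, 7, 8, 14, 16, 9, 15, 13, 11, 12, 5, 1]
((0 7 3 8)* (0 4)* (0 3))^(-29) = ((0 7)(3 8 4))^(-29) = (0 7)(3 8 4)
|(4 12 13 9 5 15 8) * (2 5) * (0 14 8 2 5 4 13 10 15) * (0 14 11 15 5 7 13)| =|(0 11 15 2 4 12 10 5 14 8)(7 13 9)| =30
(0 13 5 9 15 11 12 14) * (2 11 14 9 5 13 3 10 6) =(0 3 10 6 2 11 12 9 15 14) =[3, 1, 11, 10, 4, 5, 2, 7, 8, 15, 6, 12, 9, 13, 0, 14]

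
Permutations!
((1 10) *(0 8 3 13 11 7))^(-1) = (0 7 11 13 3 8)(1 10)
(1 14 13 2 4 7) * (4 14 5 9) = [0, 5, 14, 3, 7, 9, 6, 1, 8, 4, 10, 11, 12, 2, 13] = (1 5 9 4 7)(2 14 13)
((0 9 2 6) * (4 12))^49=(0 9 2 6)(4 12)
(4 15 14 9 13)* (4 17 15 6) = [0, 1, 2, 3, 6, 5, 4, 7, 8, 13, 10, 11, 12, 17, 9, 14, 16, 15] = (4 6)(9 13 17 15 14)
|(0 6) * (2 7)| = |(0 6)(2 7)| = 2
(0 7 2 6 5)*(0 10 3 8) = (0 7 2 6 5 10 3 8) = [7, 1, 6, 8, 4, 10, 5, 2, 0, 9, 3]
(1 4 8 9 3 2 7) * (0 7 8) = (0 7 1 4)(2 8 9 3) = [7, 4, 8, 2, 0, 5, 6, 1, 9, 3]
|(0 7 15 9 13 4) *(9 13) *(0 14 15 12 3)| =4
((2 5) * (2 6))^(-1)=(2 6 5)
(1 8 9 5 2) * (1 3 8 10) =(1 10)(2 3 8 9 5) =[0, 10, 3, 8, 4, 2, 6, 7, 9, 5, 1]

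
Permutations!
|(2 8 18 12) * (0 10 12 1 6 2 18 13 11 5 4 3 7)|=|(0 10 12 18 1 6 2 8 13 11 5 4 3 7)|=14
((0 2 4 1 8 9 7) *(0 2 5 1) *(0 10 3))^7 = (0 4 9 5 10 7 1 3 2 8)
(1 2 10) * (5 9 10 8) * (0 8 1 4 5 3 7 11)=(0 8 3 7 11)(1 2)(4 5 9 10)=[8, 2, 1, 7, 5, 9, 6, 11, 3, 10, 4, 0]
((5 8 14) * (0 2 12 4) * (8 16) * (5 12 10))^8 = (0 4 12 14 8 16 5 10 2) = ((0 2 10 5 16 8 14 12 4))^8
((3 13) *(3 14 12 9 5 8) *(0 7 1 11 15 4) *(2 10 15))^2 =((0 7 1 11 2 10 15 4)(3 13 14 12 9 5 8))^2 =(0 1 2 15)(3 14 9 8 13 12 5)(4 7 11 10)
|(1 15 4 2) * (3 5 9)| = |(1 15 4 2)(3 5 9)| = 12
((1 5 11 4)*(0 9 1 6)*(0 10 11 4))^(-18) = (0 10 4 1)(5 9 11 6)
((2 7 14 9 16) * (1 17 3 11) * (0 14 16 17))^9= ((0 14 9 17 3 11 1)(2 7 16))^9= (0 9 3 1 14 17 11)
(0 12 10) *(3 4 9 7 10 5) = [12, 1, 2, 4, 9, 3, 6, 10, 8, 7, 0, 11, 5] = (0 12 5 3 4 9 7 10)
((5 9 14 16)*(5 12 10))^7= (5 9 14 16 12 10)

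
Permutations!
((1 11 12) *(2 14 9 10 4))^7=(1 11 12)(2 9 4 14 10)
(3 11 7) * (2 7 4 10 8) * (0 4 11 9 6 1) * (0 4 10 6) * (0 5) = (11)(0 10 8 2 7 3 9 5)(1 4 6) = [10, 4, 7, 9, 6, 0, 1, 3, 2, 5, 8, 11]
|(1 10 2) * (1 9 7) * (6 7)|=6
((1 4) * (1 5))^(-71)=((1 4 5))^(-71)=(1 4 5)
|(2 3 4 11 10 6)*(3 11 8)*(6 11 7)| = 6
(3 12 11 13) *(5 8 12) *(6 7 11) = [0, 1, 2, 5, 4, 8, 7, 11, 12, 9, 10, 13, 6, 3] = (3 5 8 12 6 7 11 13)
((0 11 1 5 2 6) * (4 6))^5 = ((0 11 1 5 2 4 6))^5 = (0 4 5 11 6 2 1)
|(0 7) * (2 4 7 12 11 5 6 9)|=|(0 12 11 5 6 9 2 4 7)|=9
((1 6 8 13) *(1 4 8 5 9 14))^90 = (14)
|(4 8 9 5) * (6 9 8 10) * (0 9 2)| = |(0 9 5 4 10 6 2)| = 7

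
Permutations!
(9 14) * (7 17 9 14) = (7 17 9) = [0, 1, 2, 3, 4, 5, 6, 17, 8, 7, 10, 11, 12, 13, 14, 15, 16, 9]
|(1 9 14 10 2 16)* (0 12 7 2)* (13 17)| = 18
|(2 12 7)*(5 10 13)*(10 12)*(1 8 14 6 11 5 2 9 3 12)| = 12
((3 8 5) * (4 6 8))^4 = (3 5 8 6 4)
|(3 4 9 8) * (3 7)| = |(3 4 9 8 7)| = 5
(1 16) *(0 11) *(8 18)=(0 11)(1 16)(8 18)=[11, 16, 2, 3, 4, 5, 6, 7, 18, 9, 10, 0, 12, 13, 14, 15, 1, 17, 8]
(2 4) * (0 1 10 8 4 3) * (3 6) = (0 1 10 8 4 2 6 3) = [1, 10, 6, 0, 2, 5, 3, 7, 4, 9, 8]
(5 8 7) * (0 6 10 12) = (0 6 10 12)(5 8 7) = [6, 1, 2, 3, 4, 8, 10, 5, 7, 9, 12, 11, 0]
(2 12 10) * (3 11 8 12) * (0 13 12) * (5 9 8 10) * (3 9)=[13, 1, 9, 11, 4, 3, 6, 7, 0, 8, 2, 10, 5, 12]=(0 13 12 5 3 11 10 2 9 8)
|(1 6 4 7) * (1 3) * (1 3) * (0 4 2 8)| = |(0 4 7 1 6 2 8)| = 7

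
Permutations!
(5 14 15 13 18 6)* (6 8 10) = (5 14 15 13 18 8 10 6) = [0, 1, 2, 3, 4, 14, 5, 7, 10, 9, 6, 11, 12, 18, 15, 13, 16, 17, 8]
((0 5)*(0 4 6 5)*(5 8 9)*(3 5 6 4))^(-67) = (3 5)(6 9 8)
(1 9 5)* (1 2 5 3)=(1 9 3)(2 5)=[0, 9, 5, 1, 4, 2, 6, 7, 8, 3]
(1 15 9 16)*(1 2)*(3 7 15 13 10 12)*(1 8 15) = [0, 13, 8, 7, 4, 5, 6, 1, 15, 16, 12, 11, 3, 10, 14, 9, 2] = (1 13 10 12 3 7)(2 8 15 9 16)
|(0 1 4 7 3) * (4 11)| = |(0 1 11 4 7 3)| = 6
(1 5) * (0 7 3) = (0 7 3)(1 5) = [7, 5, 2, 0, 4, 1, 6, 3]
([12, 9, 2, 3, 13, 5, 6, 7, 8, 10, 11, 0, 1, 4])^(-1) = [11, 12, 2, 3, 13, 5, 6, 7, 8, 1, 9, 10, 0, 4]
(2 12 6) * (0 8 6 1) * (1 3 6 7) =(0 8 7 1)(2 12 3 6) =[8, 0, 12, 6, 4, 5, 2, 1, 7, 9, 10, 11, 3]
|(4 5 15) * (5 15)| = 2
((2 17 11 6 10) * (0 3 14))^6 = ((0 3 14)(2 17 11 6 10))^6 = (2 17 11 6 10)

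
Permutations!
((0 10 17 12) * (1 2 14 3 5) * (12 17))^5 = ((17)(0 10 12)(1 2 14 3 5))^5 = (17)(0 12 10)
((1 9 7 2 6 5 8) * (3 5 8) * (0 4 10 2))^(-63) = (10)(3 5)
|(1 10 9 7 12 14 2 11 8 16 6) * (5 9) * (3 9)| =|(1 10 5 3 9 7 12 14 2 11 8 16 6)| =13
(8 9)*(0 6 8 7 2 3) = (0 6 8 9 7 2 3) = [6, 1, 3, 0, 4, 5, 8, 2, 9, 7]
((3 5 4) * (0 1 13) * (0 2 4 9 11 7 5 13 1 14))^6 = (14)(2 3)(4 13)(5 11)(7 9)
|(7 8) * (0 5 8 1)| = 5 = |(0 5 8 7 1)|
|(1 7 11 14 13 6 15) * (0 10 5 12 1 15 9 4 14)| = 35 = |(15)(0 10 5 12 1 7 11)(4 14 13 6 9)|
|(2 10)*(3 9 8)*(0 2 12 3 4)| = 8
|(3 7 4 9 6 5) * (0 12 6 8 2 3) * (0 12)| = 6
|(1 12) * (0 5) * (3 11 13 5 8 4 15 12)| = 10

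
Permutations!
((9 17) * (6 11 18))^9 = ((6 11 18)(9 17))^9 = (18)(9 17)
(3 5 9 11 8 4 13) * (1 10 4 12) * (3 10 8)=(1 8 12)(3 5 9 11)(4 13 10)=[0, 8, 2, 5, 13, 9, 6, 7, 12, 11, 4, 3, 1, 10]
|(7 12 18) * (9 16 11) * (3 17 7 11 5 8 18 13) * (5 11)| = 15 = |(3 17 7 12 13)(5 8 18)(9 16 11)|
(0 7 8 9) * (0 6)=[7, 1, 2, 3, 4, 5, 0, 8, 9, 6]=(0 7 8 9 6)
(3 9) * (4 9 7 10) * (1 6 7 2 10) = (1 6 7)(2 10 4 9 3) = [0, 6, 10, 2, 9, 5, 7, 1, 8, 3, 4]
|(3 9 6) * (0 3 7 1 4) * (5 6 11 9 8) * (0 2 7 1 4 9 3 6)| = 24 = |(0 6 1 9 11 3 8 5)(2 7 4)|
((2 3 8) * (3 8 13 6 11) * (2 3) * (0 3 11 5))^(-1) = ((0 3 13 6 5)(2 8 11))^(-1) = (0 5 6 13 3)(2 11 8)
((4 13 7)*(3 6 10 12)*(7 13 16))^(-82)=((3 6 10 12)(4 16 7))^(-82)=(3 10)(4 7 16)(6 12)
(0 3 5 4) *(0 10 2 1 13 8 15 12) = (0 3 5 4 10 2 1 13 8 15 12) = [3, 13, 1, 5, 10, 4, 6, 7, 15, 9, 2, 11, 0, 8, 14, 12]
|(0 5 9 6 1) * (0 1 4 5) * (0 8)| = |(0 8)(4 5 9 6)| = 4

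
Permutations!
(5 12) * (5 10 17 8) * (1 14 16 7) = (1 14 16 7)(5 12 10 17 8) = [0, 14, 2, 3, 4, 12, 6, 1, 5, 9, 17, 11, 10, 13, 16, 15, 7, 8]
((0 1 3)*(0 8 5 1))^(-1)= (1 5 8 3)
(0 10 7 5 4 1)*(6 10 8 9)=(0 8 9 6 10 7 5 4 1)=[8, 0, 2, 3, 1, 4, 10, 5, 9, 6, 7]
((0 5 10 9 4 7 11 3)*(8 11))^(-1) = (0 3 11 8 7 4 9 10 5)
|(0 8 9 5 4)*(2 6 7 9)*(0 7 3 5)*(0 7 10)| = 8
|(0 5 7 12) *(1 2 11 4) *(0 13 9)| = |(0 5 7 12 13 9)(1 2 11 4)| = 12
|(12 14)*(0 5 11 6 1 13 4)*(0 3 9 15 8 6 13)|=22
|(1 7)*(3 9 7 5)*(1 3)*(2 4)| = 6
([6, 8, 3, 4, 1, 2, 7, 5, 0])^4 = (0 2 8 5 1 7 4 6 3)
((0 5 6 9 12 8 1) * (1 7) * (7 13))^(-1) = (0 1 7 13 8 12 9 6 5)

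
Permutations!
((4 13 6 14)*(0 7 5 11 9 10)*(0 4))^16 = ((0 7 5 11 9 10 4 13 6 14))^16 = (0 4 5 6 9)(7 13 11 14 10)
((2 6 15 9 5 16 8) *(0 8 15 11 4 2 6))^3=(0 11)(2 6)(4 8)(5 9 15 16)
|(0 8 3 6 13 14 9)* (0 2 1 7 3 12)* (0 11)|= 8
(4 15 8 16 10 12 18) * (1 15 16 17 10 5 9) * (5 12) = [0, 15, 2, 3, 16, 9, 6, 7, 17, 1, 5, 11, 18, 13, 14, 8, 12, 10, 4] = (1 15 8 17 10 5 9)(4 16 12 18)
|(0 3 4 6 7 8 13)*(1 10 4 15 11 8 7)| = 12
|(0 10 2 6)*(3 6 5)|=|(0 10 2 5 3 6)|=6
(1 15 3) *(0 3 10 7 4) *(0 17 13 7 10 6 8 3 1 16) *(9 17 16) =[1, 15, 2, 9, 16, 5, 8, 4, 3, 17, 10, 11, 12, 7, 14, 6, 0, 13] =(0 1 15 6 8 3 9 17 13 7 4 16)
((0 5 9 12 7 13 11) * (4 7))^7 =((0 5 9 12 4 7 13 11))^7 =(0 11 13 7 4 12 9 5)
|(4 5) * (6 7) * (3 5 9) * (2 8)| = 4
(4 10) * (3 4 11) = [0, 1, 2, 4, 10, 5, 6, 7, 8, 9, 11, 3] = (3 4 10 11)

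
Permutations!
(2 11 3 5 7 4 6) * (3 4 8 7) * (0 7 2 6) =[7, 1, 11, 5, 0, 3, 6, 8, 2, 9, 10, 4] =(0 7 8 2 11 4)(3 5)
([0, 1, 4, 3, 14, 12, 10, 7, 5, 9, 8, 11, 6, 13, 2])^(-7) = (2 14 4)(5 10 12 8 6)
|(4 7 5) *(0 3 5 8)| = 6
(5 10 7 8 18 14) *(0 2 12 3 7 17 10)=(0 2 12 3 7 8 18 14 5)(10 17)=[2, 1, 12, 7, 4, 0, 6, 8, 18, 9, 17, 11, 3, 13, 5, 15, 16, 10, 14]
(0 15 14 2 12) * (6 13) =(0 15 14 2 12)(6 13) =[15, 1, 12, 3, 4, 5, 13, 7, 8, 9, 10, 11, 0, 6, 2, 14]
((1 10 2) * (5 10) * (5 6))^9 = ((1 6 5 10 2))^9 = (1 2 10 5 6)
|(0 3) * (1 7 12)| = 6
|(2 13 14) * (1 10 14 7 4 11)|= |(1 10 14 2 13 7 4 11)|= 8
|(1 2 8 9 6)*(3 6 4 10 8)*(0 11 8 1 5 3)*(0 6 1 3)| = 11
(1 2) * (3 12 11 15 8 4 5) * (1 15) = (1 2 15 8 4 5 3 12 11) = [0, 2, 15, 12, 5, 3, 6, 7, 4, 9, 10, 1, 11, 13, 14, 8]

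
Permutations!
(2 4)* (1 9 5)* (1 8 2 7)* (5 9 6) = (9)(1 6 5 8 2 4 7) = [0, 6, 4, 3, 7, 8, 5, 1, 2, 9]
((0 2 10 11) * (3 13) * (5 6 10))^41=(0 11 10 6 5 2)(3 13)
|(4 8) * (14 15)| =|(4 8)(14 15)| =2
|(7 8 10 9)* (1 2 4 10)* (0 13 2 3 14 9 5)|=6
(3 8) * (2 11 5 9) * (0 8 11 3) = (0 8)(2 3 11 5 9) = [8, 1, 3, 11, 4, 9, 6, 7, 0, 2, 10, 5]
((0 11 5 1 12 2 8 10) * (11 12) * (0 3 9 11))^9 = ((0 12 2 8 10 3 9 11 5 1))^9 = (0 1 5 11 9 3 10 8 2 12)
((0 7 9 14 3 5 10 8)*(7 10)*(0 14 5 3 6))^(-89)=((0 10 8 14 6)(5 7 9))^(-89)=(0 10 8 14 6)(5 7 9)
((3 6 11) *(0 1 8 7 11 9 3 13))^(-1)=(0 13 11 7 8 1)(3 9 6)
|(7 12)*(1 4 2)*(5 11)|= |(1 4 2)(5 11)(7 12)|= 6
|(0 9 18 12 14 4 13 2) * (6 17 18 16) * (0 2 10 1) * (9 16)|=|(0 16 6 17 18 12 14 4 13 10 1)|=11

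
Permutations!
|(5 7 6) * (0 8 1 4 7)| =|(0 8 1 4 7 6 5)| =7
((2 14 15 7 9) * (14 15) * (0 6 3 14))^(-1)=(0 14 3 6)(2 9 7 15)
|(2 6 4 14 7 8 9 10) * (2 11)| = 9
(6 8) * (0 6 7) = (0 6 8 7) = [6, 1, 2, 3, 4, 5, 8, 0, 7]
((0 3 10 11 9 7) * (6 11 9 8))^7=(0 10 7 3 9)(6 11 8)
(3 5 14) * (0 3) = [3, 1, 2, 5, 4, 14, 6, 7, 8, 9, 10, 11, 12, 13, 0] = (0 3 5 14)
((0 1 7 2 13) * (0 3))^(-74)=(0 13 7)(1 3 2)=((0 1 7 2 13 3))^(-74)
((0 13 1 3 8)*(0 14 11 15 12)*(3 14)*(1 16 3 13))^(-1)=(0 12 15 11 14 1)(3 16 13 8)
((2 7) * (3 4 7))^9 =(2 3 4 7) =((2 3 4 7))^9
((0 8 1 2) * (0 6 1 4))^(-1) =(0 4 8)(1 6 2)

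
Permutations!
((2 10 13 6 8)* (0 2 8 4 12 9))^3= (0 13 12 2 6 9 10 4)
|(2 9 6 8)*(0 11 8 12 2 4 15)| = 20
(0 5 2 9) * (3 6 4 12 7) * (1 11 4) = (0 5 2 9)(1 11 4 12 7 3 6) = [5, 11, 9, 6, 12, 2, 1, 3, 8, 0, 10, 4, 7]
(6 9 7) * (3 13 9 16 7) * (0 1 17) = [1, 17, 2, 13, 4, 5, 16, 6, 8, 3, 10, 11, 12, 9, 14, 15, 7, 0] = (0 1 17)(3 13 9)(6 16 7)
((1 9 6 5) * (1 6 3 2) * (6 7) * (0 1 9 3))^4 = ((0 1 3 2 9)(5 7 6))^4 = (0 9 2 3 1)(5 7 6)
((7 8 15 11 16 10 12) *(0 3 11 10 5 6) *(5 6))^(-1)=((0 3 11 16 6)(7 8 15 10 12))^(-1)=(0 6 16 11 3)(7 12 10 15 8)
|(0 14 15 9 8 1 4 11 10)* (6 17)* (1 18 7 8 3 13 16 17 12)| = 42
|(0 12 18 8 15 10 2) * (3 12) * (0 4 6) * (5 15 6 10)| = 6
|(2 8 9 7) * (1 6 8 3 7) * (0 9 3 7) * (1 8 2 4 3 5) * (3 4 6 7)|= |(0 9 8 5 1 7 6 2 3)|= 9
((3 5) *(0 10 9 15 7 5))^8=((0 10 9 15 7 5 3))^8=(0 10 9 15 7 5 3)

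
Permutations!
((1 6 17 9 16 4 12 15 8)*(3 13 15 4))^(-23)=((1 6 17 9 16 3 13 15 8)(4 12))^(-23)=(1 16 8 9 15 17 13 6 3)(4 12)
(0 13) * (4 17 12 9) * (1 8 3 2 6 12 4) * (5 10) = [13, 8, 6, 2, 17, 10, 12, 7, 3, 1, 5, 11, 9, 0, 14, 15, 16, 4] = (0 13)(1 8 3 2 6 12 9)(4 17)(5 10)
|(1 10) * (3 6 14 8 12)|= |(1 10)(3 6 14 8 12)|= 10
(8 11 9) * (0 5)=(0 5)(8 11 9)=[5, 1, 2, 3, 4, 0, 6, 7, 11, 8, 10, 9]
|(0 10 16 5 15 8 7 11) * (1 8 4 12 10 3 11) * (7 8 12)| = 24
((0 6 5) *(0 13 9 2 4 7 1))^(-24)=(0 13 4)(1 5 2)(6 9 7)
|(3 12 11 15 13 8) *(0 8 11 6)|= 15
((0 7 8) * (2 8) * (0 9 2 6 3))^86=(0 6)(2 9 8)(3 7)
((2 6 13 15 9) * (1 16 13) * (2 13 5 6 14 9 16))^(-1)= ((1 2 14 9 13 15 16 5 6))^(-1)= (1 6 5 16 15 13 9 14 2)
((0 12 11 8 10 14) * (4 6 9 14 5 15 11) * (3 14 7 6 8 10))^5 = ((0 12 4 8 3 14)(5 15 11 10)(6 9 7))^5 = (0 14 3 8 4 12)(5 15 11 10)(6 7 9)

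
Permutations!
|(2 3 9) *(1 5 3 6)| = 6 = |(1 5 3 9 2 6)|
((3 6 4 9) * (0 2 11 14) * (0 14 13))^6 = ((14)(0 2 11 13)(3 6 4 9))^6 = (14)(0 11)(2 13)(3 4)(6 9)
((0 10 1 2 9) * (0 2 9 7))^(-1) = ((0 10 1 9 2 7))^(-1) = (0 7 2 9 1 10)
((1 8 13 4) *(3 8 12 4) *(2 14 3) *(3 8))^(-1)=((1 12 4)(2 14 8 13))^(-1)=(1 4 12)(2 13 8 14)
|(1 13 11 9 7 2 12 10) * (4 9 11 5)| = 9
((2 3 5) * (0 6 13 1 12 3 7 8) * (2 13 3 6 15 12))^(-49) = ((0 15 12 6 3 5 13 1 2 7 8))^(-49) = (0 13 15 1 12 2 6 7 3 8 5)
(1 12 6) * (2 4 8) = (1 12 6)(2 4 8) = [0, 12, 4, 3, 8, 5, 1, 7, 2, 9, 10, 11, 6]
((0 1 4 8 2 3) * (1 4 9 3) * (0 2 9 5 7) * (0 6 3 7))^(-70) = ((0 4 8 9 7 6 3 2 1 5))^(-70) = (9)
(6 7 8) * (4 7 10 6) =[0, 1, 2, 3, 7, 5, 10, 8, 4, 9, 6] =(4 7 8)(6 10)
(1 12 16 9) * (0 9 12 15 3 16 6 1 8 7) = (0 9 8 7)(1 15 3 16 12 6) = [9, 15, 2, 16, 4, 5, 1, 0, 7, 8, 10, 11, 6, 13, 14, 3, 12]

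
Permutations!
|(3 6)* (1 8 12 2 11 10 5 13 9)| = |(1 8 12 2 11 10 5 13 9)(3 6)| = 18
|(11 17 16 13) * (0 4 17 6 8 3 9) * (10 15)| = |(0 4 17 16 13 11 6 8 3 9)(10 15)| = 10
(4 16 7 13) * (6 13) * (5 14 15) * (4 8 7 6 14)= (4 16 6 13 8 7 14 15 5)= [0, 1, 2, 3, 16, 4, 13, 14, 7, 9, 10, 11, 12, 8, 15, 5, 6]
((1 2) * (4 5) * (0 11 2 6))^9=((0 11 2 1 6)(4 5))^9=(0 6 1 2 11)(4 5)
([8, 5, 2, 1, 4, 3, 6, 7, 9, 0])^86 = (0 9 8)(1 3 5)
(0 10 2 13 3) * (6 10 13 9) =[13, 1, 9, 0, 4, 5, 10, 7, 8, 6, 2, 11, 12, 3] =(0 13 3)(2 9 6 10)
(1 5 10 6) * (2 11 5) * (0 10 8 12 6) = (0 10)(1 2 11 5 8 12 6) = [10, 2, 11, 3, 4, 8, 1, 7, 12, 9, 0, 5, 6]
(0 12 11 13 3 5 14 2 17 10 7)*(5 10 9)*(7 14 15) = (0 12 11 13 3 10 14 2 17 9 5 15 7) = [12, 1, 17, 10, 4, 15, 6, 0, 8, 5, 14, 13, 11, 3, 2, 7, 16, 9]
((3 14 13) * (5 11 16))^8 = (3 13 14)(5 16 11)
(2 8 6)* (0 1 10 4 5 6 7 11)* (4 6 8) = [1, 10, 4, 3, 5, 8, 2, 11, 7, 9, 6, 0] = (0 1 10 6 2 4 5 8 7 11)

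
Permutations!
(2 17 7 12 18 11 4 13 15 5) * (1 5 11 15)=(1 5 2 17 7 12 18 15 11 4 13)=[0, 5, 17, 3, 13, 2, 6, 12, 8, 9, 10, 4, 18, 1, 14, 11, 16, 7, 15]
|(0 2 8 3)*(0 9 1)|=6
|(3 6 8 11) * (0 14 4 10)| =|(0 14 4 10)(3 6 8 11)| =4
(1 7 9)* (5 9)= (1 7 5 9)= [0, 7, 2, 3, 4, 9, 6, 5, 8, 1]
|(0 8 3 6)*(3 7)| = 5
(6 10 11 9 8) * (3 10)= [0, 1, 2, 10, 4, 5, 3, 7, 6, 8, 11, 9]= (3 10 11 9 8 6)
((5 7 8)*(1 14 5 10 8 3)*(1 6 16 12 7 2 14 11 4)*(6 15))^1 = (1 11 4)(2 14 5)(3 15 6 16 12 7)(8 10)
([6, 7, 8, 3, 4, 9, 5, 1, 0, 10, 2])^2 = (0 5 10 8 6 9 2)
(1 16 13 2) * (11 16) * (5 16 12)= (1 11 12 5 16 13 2)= [0, 11, 1, 3, 4, 16, 6, 7, 8, 9, 10, 12, 5, 2, 14, 15, 13]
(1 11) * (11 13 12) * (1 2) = (1 13 12 11 2) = [0, 13, 1, 3, 4, 5, 6, 7, 8, 9, 10, 2, 11, 12]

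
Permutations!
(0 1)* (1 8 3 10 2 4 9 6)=[8, 0, 4, 10, 9, 5, 1, 7, 3, 6, 2]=(0 8 3 10 2 4 9 6 1)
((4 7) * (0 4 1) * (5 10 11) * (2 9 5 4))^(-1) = (0 1 7 4 11 10 5 9 2) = ((0 2 9 5 10 11 4 7 1))^(-1)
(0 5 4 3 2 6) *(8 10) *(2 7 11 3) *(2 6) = (0 5 4 6)(3 7 11)(8 10) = [5, 1, 2, 7, 6, 4, 0, 11, 10, 9, 8, 3]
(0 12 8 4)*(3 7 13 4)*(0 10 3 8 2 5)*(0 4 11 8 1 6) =[12, 6, 5, 7, 10, 4, 0, 13, 1, 9, 3, 8, 2, 11] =(0 12 2 5 4 10 3 7 13 11 8 1 6)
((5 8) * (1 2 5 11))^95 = (11)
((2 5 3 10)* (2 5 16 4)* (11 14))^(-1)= ((2 16 4)(3 10 5)(11 14))^(-1)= (2 4 16)(3 5 10)(11 14)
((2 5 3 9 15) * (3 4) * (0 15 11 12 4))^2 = (0 2)(3 11 4 9 12)(5 15)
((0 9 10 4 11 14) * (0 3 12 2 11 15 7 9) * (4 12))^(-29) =(2 11 14 3 4 15 7 9 10 12)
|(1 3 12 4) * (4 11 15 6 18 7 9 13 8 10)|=13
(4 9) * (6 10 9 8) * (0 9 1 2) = (0 9 4 8 6 10 1 2) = [9, 2, 0, 3, 8, 5, 10, 7, 6, 4, 1]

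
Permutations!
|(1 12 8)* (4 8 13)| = 5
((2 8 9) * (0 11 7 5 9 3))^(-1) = ((0 11 7 5 9 2 8 3))^(-1) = (0 3 8 2 9 5 7 11)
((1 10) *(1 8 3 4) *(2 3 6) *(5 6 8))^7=((1 10 5 6 2 3 4))^7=(10)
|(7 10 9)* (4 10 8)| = |(4 10 9 7 8)| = 5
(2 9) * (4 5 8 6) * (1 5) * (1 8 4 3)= (1 5 4 8 6 3)(2 9)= [0, 5, 9, 1, 8, 4, 3, 7, 6, 2]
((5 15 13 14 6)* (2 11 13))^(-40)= ((2 11 13 14 6 5 15))^(-40)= (2 13 6 15 11 14 5)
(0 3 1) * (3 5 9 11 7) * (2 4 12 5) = (0 2 4 12 5 9 11 7 3 1) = [2, 0, 4, 1, 12, 9, 6, 3, 8, 11, 10, 7, 5]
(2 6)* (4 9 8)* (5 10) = (2 6)(4 9 8)(5 10) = [0, 1, 6, 3, 9, 10, 2, 7, 4, 8, 5]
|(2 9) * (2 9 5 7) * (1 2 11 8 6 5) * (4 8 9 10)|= |(1 2)(4 8 6 5 7 11 9 10)|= 8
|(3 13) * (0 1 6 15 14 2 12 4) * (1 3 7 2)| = 28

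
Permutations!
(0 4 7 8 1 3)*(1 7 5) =(0 4 5 1 3)(7 8) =[4, 3, 2, 0, 5, 1, 6, 8, 7]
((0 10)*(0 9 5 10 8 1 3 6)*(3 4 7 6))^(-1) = (0 6 7 4 1 8)(5 9 10)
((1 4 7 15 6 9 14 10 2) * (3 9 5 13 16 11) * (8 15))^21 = (1 5 14 8 11)(2 6 9 7 16)(3 4 13 10 15)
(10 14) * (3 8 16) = (3 8 16)(10 14) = [0, 1, 2, 8, 4, 5, 6, 7, 16, 9, 14, 11, 12, 13, 10, 15, 3]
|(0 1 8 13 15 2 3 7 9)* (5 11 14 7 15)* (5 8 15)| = 10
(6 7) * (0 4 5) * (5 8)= (0 4 8 5)(6 7)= [4, 1, 2, 3, 8, 0, 7, 6, 5]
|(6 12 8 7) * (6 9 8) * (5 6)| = 3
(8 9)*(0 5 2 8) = [5, 1, 8, 3, 4, 2, 6, 7, 9, 0] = (0 5 2 8 9)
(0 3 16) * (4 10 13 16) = (0 3 4 10 13 16) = [3, 1, 2, 4, 10, 5, 6, 7, 8, 9, 13, 11, 12, 16, 14, 15, 0]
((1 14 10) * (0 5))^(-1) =(0 5)(1 10 14)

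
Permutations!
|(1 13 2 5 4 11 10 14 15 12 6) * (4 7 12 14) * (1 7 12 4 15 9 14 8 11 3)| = |(1 13 2 5 12 6 7 4 3)(8 11 10 15)(9 14)| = 36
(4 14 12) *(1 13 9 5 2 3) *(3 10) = (1 13 9 5 2 10 3)(4 14 12) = [0, 13, 10, 1, 14, 2, 6, 7, 8, 5, 3, 11, 4, 9, 12]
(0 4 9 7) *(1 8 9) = (0 4 1 8 9 7) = [4, 8, 2, 3, 1, 5, 6, 0, 9, 7]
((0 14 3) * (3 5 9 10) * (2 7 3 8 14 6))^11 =((0 6 2 7 3)(5 9 10 8 14))^11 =(0 6 2 7 3)(5 9 10 8 14)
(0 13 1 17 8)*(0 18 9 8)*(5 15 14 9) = (0 13 1 17)(5 15 14 9 8 18) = [13, 17, 2, 3, 4, 15, 6, 7, 18, 8, 10, 11, 12, 1, 9, 14, 16, 0, 5]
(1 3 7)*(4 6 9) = [0, 3, 2, 7, 6, 5, 9, 1, 8, 4] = (1 3 7)(4 6 9)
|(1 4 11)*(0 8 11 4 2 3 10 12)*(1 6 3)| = 14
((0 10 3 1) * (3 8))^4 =(0 1 3 8 10)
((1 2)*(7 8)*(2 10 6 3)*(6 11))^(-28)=((1 10 11 6 3 2)(7 8))^(-28)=(1 11 3)(2 10 6)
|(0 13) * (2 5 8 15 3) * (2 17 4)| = |(0 13)(2 5 8 15 3 17 4)| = 14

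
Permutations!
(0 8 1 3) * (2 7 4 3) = [8, 2, 7, 0, 3, 5, 6, 4, 1] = (0 8 1 2 7 4 3)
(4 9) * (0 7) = (0 7)(4 9) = [7, 1, 2, 3, 9, 5, 6, 0, 8, 4]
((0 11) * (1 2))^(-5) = ((0 11)(1 2))^(-5) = (0 11)(1 2)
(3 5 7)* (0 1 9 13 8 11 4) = (0 1 9 13 8 11 4)(3 5 7) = [1, 9, 2, 5, 0, 7, 6, 3, 11, 13, 10, 4, 12, 8]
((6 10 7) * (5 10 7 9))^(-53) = (5 10 9)(6 7)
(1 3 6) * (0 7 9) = (0 7 9)(1 3 6) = [7, 3, 2, 6, 4, 5, 1, 9, 8, 0]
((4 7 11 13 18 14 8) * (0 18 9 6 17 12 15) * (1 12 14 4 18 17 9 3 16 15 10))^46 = (0 16 13 7 18 14)(1 12 10)(3 11 4 8 17 15) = ((0 17 14 8 18 4 7 11 13 3 16 15)(1 12 10)(6 9))^46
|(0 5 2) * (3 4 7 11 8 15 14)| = |(0 5 2)(3 4 7 11 8 15 14)| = 21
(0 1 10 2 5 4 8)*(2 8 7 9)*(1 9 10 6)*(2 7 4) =(0 9 7 10 8)(1 6)(2 5) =[9, 6, 5, 3, 4, 2, 1, 10, 0, 7, 8]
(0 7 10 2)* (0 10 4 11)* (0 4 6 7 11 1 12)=(0 11 4 1 12)(2 10)(6 7)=[11, 12, 10, 3, 1, 5, 7, 6, 8, 9, 2, 4, 0]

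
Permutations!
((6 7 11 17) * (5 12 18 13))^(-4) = ((5 12 18 13)(6 7 11 17))^(-4) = (18)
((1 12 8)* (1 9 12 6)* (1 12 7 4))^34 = (1 4 7 9 8 12 6)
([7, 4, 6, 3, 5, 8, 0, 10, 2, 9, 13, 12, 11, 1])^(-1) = [6, 13, 8, 3, 1, 4, 2, 0, 5, 9, 7, 12, 11, 10]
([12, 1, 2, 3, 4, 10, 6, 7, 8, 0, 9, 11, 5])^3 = [10, 1, 2, 3, 4, 0, 6, 7, 8, 5, 12, 11, 9]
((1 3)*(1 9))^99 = ((1 3 9))^99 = (9)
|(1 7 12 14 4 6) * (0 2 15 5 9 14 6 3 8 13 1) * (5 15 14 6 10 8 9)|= |(15)(0 2 14 4 3 9 6)(1 7 12 10 8 13)|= 42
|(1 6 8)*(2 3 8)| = |(1 6 2 3 8)| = 5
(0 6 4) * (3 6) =(0 3 6 4) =[3, 1, 2, 6, 0, 5, 4]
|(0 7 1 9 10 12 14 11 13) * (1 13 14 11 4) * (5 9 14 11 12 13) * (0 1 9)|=|(0 7 5)(1 14 4 9 10 13)|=6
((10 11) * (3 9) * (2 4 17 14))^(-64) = (17) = ((2 4 17 14)(3 9)(10 11))^(-64)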